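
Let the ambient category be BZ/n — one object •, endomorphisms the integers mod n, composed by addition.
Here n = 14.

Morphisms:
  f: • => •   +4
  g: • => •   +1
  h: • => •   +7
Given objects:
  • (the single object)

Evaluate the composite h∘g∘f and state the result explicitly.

Answer: +12

Derivation:
  0 +4≡4 +1≡5 +7≡12  (mod 14)
result: +12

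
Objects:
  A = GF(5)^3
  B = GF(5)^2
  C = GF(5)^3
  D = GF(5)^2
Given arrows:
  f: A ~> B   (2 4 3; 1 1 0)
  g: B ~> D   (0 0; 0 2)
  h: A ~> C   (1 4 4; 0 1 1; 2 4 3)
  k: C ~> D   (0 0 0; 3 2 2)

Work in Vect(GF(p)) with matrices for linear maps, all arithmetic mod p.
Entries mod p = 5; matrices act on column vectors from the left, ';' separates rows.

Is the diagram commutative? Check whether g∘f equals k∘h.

Answer: COMMUTES

Derivation:
Along f;g (path 1):
  e0=(1,0,0) f~>(2,1) g~>(0,2)
  e1=(0,1,0) f~>(4,1) g~>(0,2)
  e2=(0,0,1) f~>(3,0) g~>(0,0)
  ⟦path⟧₁ = (0 0 0; 2 2 0)
Along h;k (path 2):
  e0=(1,0,0) h~>(1,0,2) k~>(0,2)
  e1=(0,1,0) h~>(4,1,4) k~>(0,2)
  e2=(0,0,1) h~>(4,1,3) k~>(0,0)
  ⟦path⟧₂ = (0 0 0; 2 2 0)
Equal? equal; square commutes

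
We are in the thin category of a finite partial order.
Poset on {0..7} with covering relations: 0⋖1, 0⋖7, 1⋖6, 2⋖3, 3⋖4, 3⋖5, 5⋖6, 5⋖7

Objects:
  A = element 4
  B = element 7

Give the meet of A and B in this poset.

Answer: A∧B = 3

Work:
{x : x<=A ∧ x<=B} = {2,3}  (A=4, B=7)
  2 <= 3
  3 <= 3
glb = 3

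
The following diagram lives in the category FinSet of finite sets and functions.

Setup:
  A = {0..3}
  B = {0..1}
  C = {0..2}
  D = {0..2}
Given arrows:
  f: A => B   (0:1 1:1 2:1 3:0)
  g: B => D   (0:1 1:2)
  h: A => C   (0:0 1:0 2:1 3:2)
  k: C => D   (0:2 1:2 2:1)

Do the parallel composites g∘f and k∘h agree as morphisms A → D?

Answer: COMMUTES

Derivation:
1) trace f;g:
  0 f=>1 g=>2
  1 f=>1 g=>2
  2 f=>1 g=>2
  3 f=>0 g=>1
  ⟦path⟧₁ = (0:2 1:2 2:2 3:1)
2) trace h;k:
  0 h=>0 k=>2
  1 h=>0 k=>2
  2 h=>1 k=>2
  3 h=>2 k=>1
  ⟦path⟧₂ = (0:2 1:2 2:2 3:1)
Equal? equal; square commutes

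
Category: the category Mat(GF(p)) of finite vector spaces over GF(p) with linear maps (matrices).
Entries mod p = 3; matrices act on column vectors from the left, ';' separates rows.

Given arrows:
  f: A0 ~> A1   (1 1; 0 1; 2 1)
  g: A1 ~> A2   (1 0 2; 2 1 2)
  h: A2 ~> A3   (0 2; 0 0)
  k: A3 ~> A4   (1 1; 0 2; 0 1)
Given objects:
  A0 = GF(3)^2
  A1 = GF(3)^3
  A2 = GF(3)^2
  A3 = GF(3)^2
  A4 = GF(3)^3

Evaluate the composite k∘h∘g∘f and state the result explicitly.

Answer: (0 1; 0 0; 0 0)

Work:
  e0=[1,0] f~>[1,0,2] g~>[2,0] h~>[0,0] k~>[0,0,0]
  e1=[0,1] f~>[1,1,1] g~>[0,2] h~>[1,0] k~>[1,0,0]
result: (0 1; 0 0; 0 0)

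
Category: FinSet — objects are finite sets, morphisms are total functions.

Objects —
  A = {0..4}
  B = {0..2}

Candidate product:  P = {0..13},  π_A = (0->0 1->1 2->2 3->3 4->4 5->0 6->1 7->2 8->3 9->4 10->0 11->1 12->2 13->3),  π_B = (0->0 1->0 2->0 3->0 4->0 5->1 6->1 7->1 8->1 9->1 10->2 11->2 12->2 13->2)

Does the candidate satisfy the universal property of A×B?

Answer: NOT A VALID PRODUCT — |P|=14 ≠ |A|·|B|=15

Trace:
|A|·|B| = 5·3 = 15;  |P| = 14
  → cardinalities differ; no bijection possible.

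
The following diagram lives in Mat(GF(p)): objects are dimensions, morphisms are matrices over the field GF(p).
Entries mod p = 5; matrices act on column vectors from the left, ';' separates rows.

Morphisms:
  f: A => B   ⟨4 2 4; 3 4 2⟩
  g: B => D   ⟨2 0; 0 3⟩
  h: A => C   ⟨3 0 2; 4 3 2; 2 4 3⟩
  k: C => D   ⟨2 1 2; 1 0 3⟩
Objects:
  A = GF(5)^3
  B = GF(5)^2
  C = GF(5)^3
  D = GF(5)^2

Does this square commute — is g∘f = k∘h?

Answer: DOES NOT COMMUTE

Work:
Path 1 = f;g:
  e0=[1,0,0] f=>[4,3] g=>[3,4]
  e1=[0,1,0] f=>[2,4] g=>[4,2]
  e2=[0,0,1] f=>[4,2] g=>[3,1]
  composite₁ = ⟨3 4 3; 4 2 1⟩
Path 2 = h;k:
  e0=[1,0,0] h=>[3,4,2] k=>[4,4]
  e1=[0,1,0] h=>[0,3,4] k=>[1,2]
  e2=[0,0,1] h=>[2,2,3] k=>[2,1]
  composite₂ = ⟨4 1 2; 4 2 1⟩
Equal? distinct morphisms ✗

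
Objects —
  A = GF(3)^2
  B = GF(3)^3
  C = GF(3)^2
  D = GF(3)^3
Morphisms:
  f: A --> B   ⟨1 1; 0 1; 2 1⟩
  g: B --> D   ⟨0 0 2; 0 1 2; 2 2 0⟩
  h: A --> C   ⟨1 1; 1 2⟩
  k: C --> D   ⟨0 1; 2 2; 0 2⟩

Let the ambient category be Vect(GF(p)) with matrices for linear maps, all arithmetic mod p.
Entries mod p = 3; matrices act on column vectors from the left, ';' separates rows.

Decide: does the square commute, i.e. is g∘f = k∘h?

Answer: COMMUTES

Trace:
Path 1 = f;g:
  e0=[1,0] f-->[1,0,2] g-->[1,1,2]
  e1=[0,1] f-->[1,1,1] g-->[2,0,1]
  composite₁ = ⟨1 2; 1 0; 2 1⟩
Path 2 = h;k:
  e0=[1,0] h-->[1,1] k-->[1,1,2]
  e1=[0,1] h-->[1,2] k-->[2,0,1]
  composite₂ = ⟨1 2; 1 0; 2 1⟩
Equal? equal; square commutes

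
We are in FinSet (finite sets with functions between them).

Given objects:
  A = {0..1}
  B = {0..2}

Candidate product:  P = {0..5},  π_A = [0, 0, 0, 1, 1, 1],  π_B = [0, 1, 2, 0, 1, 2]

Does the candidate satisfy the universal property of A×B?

|A|·|B| = 2·3 = 6;  |P| = 6
Check the pairing map k ↦ (π_A(k), π_B(k)):
  0 : (0,0)
  1 : (0,1)
  2 : (0,2)
  3 : (1,0)
  4 : (1,1)
  5 : (1,2)
distinct pairs in image: 6 / 6 needed
  → bijection onto A×B; projections well-typed.

Answer: VALID PRODUCT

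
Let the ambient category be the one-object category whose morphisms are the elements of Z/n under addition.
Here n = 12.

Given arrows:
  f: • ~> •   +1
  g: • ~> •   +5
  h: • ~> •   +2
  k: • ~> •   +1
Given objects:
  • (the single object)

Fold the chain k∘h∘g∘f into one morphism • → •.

Answer: +9

Trace:
  0 +1≡1 +5≡6 +2≡8 +1≡9  (mod 12)
composite: +9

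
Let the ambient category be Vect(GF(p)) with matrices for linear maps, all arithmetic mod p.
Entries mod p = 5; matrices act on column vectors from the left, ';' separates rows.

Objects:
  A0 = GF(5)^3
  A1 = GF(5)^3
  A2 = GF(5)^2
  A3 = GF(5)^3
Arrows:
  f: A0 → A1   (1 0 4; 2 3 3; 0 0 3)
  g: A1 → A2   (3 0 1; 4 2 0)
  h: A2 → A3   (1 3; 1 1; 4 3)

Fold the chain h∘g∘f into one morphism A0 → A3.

  e0=(1,0,0) f→(1,2,0) g→(3,3) h→(2,1,1)
  e1=(0,1,0) f→(0,3,0) g→(0,1) h→(3,1,3)
  e2=(0,0,1) f→(4,3,3) g→(0,2) h→(1,2,1)
composite: (2 3 1; 1 1 2; 1 3 1)

Answer: (2 3 1; 1 1 2; 1 3 1)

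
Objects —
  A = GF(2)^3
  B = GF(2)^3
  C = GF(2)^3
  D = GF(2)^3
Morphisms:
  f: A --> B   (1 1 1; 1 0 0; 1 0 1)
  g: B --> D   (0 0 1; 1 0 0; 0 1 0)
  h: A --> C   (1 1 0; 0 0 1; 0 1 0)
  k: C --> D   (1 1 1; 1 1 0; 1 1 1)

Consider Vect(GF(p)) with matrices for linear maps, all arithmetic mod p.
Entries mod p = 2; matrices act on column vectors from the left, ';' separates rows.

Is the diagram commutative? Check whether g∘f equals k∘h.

Answer: DOES NOT COMMUTE

Derivation:
Path 1 = f;g:
  e0=(1,0,0) f-->(1,1,1) g-->(1,1,1)
  e1=(0,1,0) f-->(1,0,0) g-->(0,1,0)
  e2=(0,0,1) f-->(1,0,1) g-->(1,1,0)
  result₁ = (1 0 1; 1 1 1; 1 0 0)
Path 2 = h;k:
  e0=(1,0,0) h-->(1,0,0) k-->(1,1,1)
  e1=(0,1,0) h-->(1,0,1) k-->(0,1,0)
  e2=(0,0,1) h-->(0,1,0) k-->(1,1,1)
  result₂ = (1 0 1; 1 1 1; 1 0 1)
Equal? NO — does not commute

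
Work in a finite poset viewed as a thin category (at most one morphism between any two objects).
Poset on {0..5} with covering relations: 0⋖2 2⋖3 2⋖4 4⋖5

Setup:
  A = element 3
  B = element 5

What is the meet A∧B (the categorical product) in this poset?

Common predecessors of 3,5: {0,2}
  0 ⊑ 2
  2 ⊑ 2
glb = 2

Answer: A∧B = 2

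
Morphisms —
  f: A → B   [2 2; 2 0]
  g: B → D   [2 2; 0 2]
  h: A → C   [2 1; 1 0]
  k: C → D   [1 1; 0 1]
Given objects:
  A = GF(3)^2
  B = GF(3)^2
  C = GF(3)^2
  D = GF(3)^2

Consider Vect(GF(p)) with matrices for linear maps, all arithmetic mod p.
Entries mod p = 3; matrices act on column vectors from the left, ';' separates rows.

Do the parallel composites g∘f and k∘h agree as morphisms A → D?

Answer: DOES NOT COMMUTE

Work:
Path 1 = f;g:
  e0=(1,0) f→(2,2) g→(2,1)
  e1=(0,1) f→(2,0) g→(1,0)
  composite₁ = [2 1; 1 0]
Path 2 = h;k:
  e0=(1,0) h→(2,1) k→(0,1)
  e1=(0,1) h→(1,0) k→(1,0)
  composite₂ = [0 1; 1 0]
Equal? differ; not commutative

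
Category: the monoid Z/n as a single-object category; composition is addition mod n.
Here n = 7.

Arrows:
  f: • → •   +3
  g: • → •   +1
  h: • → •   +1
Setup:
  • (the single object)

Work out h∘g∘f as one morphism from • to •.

  0 +3≡3 +1≡4 +1≡5  (mod 7)
result: +5

Answer: +5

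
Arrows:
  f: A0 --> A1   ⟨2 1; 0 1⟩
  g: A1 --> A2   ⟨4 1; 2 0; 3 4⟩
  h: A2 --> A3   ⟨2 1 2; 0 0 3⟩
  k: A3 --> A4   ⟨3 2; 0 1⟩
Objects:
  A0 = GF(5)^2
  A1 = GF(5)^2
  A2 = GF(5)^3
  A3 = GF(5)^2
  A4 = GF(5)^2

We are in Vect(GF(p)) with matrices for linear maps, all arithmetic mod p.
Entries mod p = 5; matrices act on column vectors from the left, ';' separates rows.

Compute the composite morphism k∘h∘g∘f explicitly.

  e0=(1,0) f-->(2,0) g-->(3,4,1) h-->(2,3) k-->(2,3)
  e1=(0,1) f-->(1,1) g-->(0,2,2) h-->(1,1) k-->(0,1)
result: ⟨2 0; 3 1⟩

Answer: ⟨2 0; 3 1⟩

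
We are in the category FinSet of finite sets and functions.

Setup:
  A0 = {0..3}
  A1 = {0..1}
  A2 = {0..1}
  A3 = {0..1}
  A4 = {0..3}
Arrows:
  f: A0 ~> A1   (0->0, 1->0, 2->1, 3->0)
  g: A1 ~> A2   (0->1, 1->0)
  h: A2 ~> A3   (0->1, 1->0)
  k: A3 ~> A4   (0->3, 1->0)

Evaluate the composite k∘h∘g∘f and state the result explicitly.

  0 f~>0 g~>1 h~>0 k~>3
  1 f~>0 g~>1 h~>0 k~>3
  2 f~>1 g~>0 h~>1 k~>0
  3 f~>0 g~>1 h~>0 k~>3
⟦path⟧: (0->3, 1->3, 2->0, 3->3)

Answer: (0->3, 1->3, 2->0, 3->3)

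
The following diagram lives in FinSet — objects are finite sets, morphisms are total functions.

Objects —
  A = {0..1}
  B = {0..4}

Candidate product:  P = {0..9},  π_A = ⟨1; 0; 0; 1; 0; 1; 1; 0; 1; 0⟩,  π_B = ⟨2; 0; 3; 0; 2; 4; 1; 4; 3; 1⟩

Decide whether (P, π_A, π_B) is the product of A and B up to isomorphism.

Answer: VALID PRODUCT

Derivation:
|A|·|B| = 2·5 = 10;  |P| = 10
Check the pairing map k ↦ (π_A(k), π_B(k)):
  0 -> (1,2)
  1 -> (0,0)
  2 -> (0,3)
  3 -> (1,0)
  4 -> (0,2)
  5 -> (1,4)
  6 -> (1,1)
  7 -> (0,4)
  8 -> (1,3)
  9 -> (0,1)
distinct pairs in image: 10 / 10 needed
  → bijection onto A×B; projections well-typed.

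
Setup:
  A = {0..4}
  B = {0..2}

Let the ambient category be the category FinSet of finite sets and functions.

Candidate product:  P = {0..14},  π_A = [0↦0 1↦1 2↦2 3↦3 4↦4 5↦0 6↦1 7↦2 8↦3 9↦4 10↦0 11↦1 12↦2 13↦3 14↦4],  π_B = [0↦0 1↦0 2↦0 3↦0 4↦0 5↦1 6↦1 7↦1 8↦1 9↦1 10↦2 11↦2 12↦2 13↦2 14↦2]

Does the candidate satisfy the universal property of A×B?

Answer: VALID PRODUCT

Derivation:
|A|·|B| = 5·3 = 15;  |P| = 15
Check the pairing map k ↦ (π_A(k), π_B(k)):
  0 ↦ (0,0)
  1 ↦ (1,0)
  2 ↦ (2,0)
  3 ↦ (3,0)
  4 ↦ (4,0)
  5 ↦ (0,1)
  6 ↦ (1,1)
  7 ↦ (2,1)
  8 ↦ (3,1)
  9 ↦ (4,1)
  10 ↦ (0,2)
  11 ↦ (1,2)
  12 ↦ (2,2)
  13 ↦ (3,2)
  14 ↦ (4,2)
distinct pairs in image: 15 / 15 needed
  → bijection onto A×B; projections well-typed.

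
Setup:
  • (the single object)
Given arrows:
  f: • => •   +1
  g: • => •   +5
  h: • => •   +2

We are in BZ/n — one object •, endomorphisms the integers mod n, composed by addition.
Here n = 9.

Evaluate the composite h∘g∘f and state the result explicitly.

Answer: +8

Trace:
  0 +1≡1 +5≡6 +2≡8  (mod 9)
⟦path⟧: +8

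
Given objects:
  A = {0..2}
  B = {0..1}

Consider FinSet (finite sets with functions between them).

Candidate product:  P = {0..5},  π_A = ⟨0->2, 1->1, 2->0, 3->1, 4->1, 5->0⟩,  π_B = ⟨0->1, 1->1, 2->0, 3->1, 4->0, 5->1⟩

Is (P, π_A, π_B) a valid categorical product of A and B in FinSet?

|A|·|B| = 3·2 = 6;  |P| = 6
Check the pairing map k ↦ (π_A(k), π_B(k)):
  0 -> (2,1)
  1 -> (1,1)
  2 -> (0,0)
  3 -> (1,1)  ✗ repeats pair of k=1
  4 -> (1,0)
  5 -> (0,1)
distinct pairs in image: 5 / 6 needed
  → (1,1) hit at k=1 and k=3

Answer: NOT A VALID PRODUCT — duplicate pair at indices 1,3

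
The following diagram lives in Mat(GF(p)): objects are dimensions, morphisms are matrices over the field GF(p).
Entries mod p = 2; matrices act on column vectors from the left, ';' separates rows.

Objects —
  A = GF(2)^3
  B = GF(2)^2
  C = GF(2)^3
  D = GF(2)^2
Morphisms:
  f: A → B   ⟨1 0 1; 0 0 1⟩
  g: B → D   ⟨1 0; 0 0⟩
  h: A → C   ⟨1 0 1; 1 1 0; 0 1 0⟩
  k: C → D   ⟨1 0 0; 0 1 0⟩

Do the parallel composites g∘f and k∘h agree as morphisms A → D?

Answer: DOES NOT COMMUTE

Trace:
Path 1 = f;g:
  e0=(1,0,0) f→(1,0) g→(1,0)
  e1=(0,1,0) f→(0,0) g→(0,0)
  e2=(0,0,1) f→(1,1) g→(1,0)
  ⟦path⟧₁ = ⟨1 0 1; 0 0 0⟩
Path 2 = h;k:
  e0=(1,0,0) h→(1,1,0) k→(1,1)
  e1=(0,1,0) h→(0,1,1) k→(0,1)
  e2=(0,0,1) h→(1,0,0) k→(1,0)
  ⟦path⟧₂ = ⟨1 0 1; 1 1 0⟩
Equal? distinct morphisms ✗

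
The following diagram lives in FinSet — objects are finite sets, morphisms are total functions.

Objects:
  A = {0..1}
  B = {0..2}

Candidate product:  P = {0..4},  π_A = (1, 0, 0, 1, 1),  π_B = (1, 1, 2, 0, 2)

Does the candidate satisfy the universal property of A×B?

|A|·|B| = 2·3 = 6;  |P| = 5
  → cardinalities differ; no bijection possible.

Answer: NOT A VALID PRODUCT — |P|=5 ≠ |A|·|B|=6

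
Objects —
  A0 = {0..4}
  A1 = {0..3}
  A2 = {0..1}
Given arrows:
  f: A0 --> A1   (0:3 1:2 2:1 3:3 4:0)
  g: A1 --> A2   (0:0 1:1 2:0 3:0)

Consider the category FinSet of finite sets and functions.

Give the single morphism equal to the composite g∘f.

  0 f-->3 g-->0
  1 f-->2 g-->0
  2 f-->1 g-->1
  3 f-->3 g-->0
  4 f-->0 g-->0
composite: (0:0 1:0 2:1 3:0 4:0)

Answer: (0:0 1:0 2:1 3:0 4:0)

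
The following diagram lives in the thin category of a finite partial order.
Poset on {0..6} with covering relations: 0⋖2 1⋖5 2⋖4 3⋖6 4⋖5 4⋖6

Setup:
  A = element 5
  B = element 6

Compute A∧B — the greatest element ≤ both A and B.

Answer: A∧B = 4

Work:
{x : x⊑A ∧ x⊑B} = {0,2,4}  (A=5, B=6)
  0 ⊑ 4
  2 ⊑ 4
  4 ⊑ 4
glb = 4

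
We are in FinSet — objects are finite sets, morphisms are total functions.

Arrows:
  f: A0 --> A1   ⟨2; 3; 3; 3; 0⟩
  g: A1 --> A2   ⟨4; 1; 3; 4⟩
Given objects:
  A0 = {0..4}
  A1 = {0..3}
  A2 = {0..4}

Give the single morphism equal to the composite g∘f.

  0 f-->2 g-->3
  1 f-->3 g-->4
  2 f-->3 g-->4
  3 f-->3 g-->4
  4 f-->0 g-->4
composite: ⟨3; 4; 4; 4; 4⟩

Answer: ⟨3; 4; 4; 4; 4⟩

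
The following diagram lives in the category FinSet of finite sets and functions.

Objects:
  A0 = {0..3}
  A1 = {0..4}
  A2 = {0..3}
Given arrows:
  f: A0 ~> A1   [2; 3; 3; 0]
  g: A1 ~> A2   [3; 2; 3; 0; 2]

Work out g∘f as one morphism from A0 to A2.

  0 f~>2 g~>3
  1 f~>3 g~>0
  2 f~>3 g~>0
  3 f~>0 g~>3
composite: [3; 0; 0; 3]

Answer: [3; 0; 0; 3]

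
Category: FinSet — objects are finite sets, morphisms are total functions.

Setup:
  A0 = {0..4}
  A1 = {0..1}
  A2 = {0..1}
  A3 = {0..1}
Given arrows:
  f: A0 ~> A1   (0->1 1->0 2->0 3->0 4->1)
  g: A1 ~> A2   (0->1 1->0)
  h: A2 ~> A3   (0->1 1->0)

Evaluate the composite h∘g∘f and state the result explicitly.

Answer: (0->1 1->0 2->0 3->0 4->1)

Trace:
  0 f~>1 g~>0 h~>1
  1 f~>0 g~>1 h~>0
  2 f~>0 g~>1 h~>0
  3 f~>0 g~>1 h~>0
  4 f~>1 g~>0 h~>1
⟦path⟧: (0->1 1->0 2->0 3->0 4->1)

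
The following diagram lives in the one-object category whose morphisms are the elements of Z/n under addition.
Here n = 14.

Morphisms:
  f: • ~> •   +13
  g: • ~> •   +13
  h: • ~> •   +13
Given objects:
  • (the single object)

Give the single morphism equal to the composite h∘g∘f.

Answer: +11

Work:
  0 +13≡13 +13≡12 +13≡11  (mod 14)
composite: +11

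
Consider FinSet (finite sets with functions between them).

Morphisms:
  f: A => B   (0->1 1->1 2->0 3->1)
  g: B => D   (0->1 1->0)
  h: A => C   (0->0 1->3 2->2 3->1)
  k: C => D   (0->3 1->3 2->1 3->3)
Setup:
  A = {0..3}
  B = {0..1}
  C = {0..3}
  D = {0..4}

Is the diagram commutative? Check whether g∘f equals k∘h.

1) trace f;g:
  0 f=>1 g=>0
  1 f=>1 g=>0
  2 f=>0 g=>1
  3 f=>1 g=>0
  ⟦path⟧₁ = (0->0 1->0 2->1 3->0)
2) trace h;k:
  0 h=>0 k=>3
  1 h=>3 k=>3
  2 h=>2 k=>1
  3 h=>1 k=>3
  ⟦path⟧₂ = (0->3 1->3 2->1 3->3)
Equal? differ; not commutative

Answer: DOES NOT COMMUTE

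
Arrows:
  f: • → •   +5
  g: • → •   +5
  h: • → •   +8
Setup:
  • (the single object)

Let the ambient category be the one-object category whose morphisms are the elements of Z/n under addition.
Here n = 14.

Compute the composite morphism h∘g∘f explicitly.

  0 +5≡5 +5≡10 +8≡4  (mod 14)
result: +4

Answer: +4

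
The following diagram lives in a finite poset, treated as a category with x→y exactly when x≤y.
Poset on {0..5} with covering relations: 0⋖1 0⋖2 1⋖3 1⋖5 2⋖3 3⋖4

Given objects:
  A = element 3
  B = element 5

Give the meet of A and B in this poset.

{x : x<=A ∧ x<=B} = {0,1}  (A=3, B=5)
  0 <= 1
  1 <= 1
glb = 1

Answer: A∧B = 1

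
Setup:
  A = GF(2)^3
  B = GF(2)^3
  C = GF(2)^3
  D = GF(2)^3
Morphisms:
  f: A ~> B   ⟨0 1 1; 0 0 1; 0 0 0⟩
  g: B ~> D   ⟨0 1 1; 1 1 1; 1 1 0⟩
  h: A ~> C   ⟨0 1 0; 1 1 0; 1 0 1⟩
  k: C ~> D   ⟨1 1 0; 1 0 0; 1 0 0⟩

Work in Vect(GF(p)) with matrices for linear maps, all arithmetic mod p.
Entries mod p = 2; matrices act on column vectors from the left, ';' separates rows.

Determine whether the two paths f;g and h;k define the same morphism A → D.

Answer: DOES NOT COMMUTE

Trace:
Along f;g (path 1):
  e0=(1,0,0) f~>(0,0,0) g~>(0,0,0)
  e1=(0,1,0) f~>(1,0,0) g~>(0,1,1)
  e2=(0,0,1) f~>(1,1,0) g~>(1,0,0)
  composite₁ = ⟨0 0 1; 0 1 0; 0 1 0⟩
Along h;k (path 2):
  e0=(1,0,0) h~>(0,1,1) k~>(1,0,0)
  e1=(0,1,0) h~>(1,1,0) k~>(0,1,1)
  e2=(0,0,1) h~>(0,0,1) k~>(0,0,0)
  composite₂ = ⟨1 0 0; 0 1 0; 0 1 0⟩
Equal? distinct morphisms ✗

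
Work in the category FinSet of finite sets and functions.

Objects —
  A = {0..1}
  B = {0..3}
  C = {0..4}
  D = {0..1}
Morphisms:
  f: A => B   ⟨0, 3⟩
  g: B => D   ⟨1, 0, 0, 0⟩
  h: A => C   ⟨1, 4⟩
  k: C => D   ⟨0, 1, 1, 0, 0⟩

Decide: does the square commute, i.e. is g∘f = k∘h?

Answer: COMMUTES

Derivation:
1) trace f;g:
  0 f=>0 g=>1
  1 f=>3 g=>0
  composite₁ = ⟨1, 0⟩
2) trace h;k:
  0 h=>1 k=>1
  1 h=>4 k=>0
  composite₂ = ⟨1, 0⟩
Equal? YES — commutes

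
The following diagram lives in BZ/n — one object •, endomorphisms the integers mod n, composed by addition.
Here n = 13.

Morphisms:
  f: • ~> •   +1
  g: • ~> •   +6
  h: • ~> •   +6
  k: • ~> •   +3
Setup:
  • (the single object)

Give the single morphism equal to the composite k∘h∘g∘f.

  0 +1≡1 +6≡7 +6≡0 +3≡3  (mod 13)
composite: +3

Answer: +3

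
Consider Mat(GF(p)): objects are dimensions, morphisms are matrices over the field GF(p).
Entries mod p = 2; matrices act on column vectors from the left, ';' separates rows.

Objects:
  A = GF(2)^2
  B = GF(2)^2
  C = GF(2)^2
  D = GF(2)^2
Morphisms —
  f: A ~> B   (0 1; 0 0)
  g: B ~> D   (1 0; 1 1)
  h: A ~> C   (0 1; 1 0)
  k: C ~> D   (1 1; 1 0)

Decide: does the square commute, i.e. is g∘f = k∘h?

Answer: DOES NOT COMMUTE

Derivation:
Path 1 = f;g:
  e0=(1,0) f~>(0,0) g~>(0,0)
  e1=(0,1) f~>(1,0) g~>(1,1)
  ⟦path⟧₁ = (0 1; 0 1)
Path 2 = h;k:
  e0=(1,0) h~>(0,1) k~>(1,0)
  e1=(0,1) h~>(1,0) k~>(1,1)
  ⟦path⟧₂ = (1 1; 0 1)
Equal? distinct morphisms ✗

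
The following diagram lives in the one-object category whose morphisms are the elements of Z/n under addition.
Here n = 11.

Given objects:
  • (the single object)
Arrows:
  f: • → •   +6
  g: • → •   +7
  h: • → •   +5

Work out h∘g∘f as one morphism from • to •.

Answer: +7

Trace:
  0 +6≡6 +7≡2 +5≡7  (mod 11)
result: +7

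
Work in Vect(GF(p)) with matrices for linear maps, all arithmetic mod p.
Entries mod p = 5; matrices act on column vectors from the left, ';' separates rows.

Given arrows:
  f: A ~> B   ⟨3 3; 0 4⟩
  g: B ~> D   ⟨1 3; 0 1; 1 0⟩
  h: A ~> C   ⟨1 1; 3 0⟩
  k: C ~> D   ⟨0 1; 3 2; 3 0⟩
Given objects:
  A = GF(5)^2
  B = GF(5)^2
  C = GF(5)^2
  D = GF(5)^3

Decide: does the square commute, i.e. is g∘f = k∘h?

Answer: DOES NOT COMMUTE

Trace:
Along f;g (path 1):
  e0=⟨1,0⟩ f~>⟨3,0⟩ g~>⟨3,0,3⟩
  e1=⟨0,1⟩ f~>⟨3,4⟩ g~>⟨0,4,3⟩
  ⟦path⟧₁ = ⟨3 0; 0 4; 3 3⟩
Along h;k (path 2):
  e0=⟨1,0⟩ h~>⟨1,3⟩ k~>⟨3,4,3⟩
  e1=⟨0,1⟩ h~>⟨1,0⟩ k~>⟨0,3,3⟩
  ⟦path⟧₂ = ⟨3 0; 4 3; 3 3⟩
Equal? distinct morphisms ✗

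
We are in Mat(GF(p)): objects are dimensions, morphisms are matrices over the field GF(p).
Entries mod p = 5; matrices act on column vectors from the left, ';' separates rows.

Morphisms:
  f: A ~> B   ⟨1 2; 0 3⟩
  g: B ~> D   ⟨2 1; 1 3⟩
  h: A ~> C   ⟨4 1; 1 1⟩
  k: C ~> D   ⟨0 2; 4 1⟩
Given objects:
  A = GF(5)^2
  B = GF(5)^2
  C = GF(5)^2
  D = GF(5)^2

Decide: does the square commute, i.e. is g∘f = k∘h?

Path 1 = f;g:
  e0=(1,0) f~>(1,0) g~>(2,1)
  e1=(0,1) f~>(2,3) g~>(2,1)
  ⟦path⟧₁ = ⟨2 2; 1 1⟩
Path 2 = h;k:
  e0=(1,0) h~>(4,1) k~>(2,2)
  e1=(0,1) h~>(1,1) k~>(2,0)
  ⟦path⟧₂ = ⟨2 2; 2 0⟩
Equal? distinct morphisms ✗

Answer: DOES NOT COMMUTE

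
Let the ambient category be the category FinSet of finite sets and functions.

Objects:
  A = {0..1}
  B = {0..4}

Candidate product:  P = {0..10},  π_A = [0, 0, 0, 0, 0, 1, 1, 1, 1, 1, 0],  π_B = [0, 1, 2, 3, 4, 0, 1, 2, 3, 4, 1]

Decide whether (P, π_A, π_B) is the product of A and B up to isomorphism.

|A|·|B| = 2·5 = 10;  |P| = 11
  → cardinalities differ; no bijection possible.

Answer: NOT A VALID PRODUCT — |P|=11 ≠ |A|·|B|=10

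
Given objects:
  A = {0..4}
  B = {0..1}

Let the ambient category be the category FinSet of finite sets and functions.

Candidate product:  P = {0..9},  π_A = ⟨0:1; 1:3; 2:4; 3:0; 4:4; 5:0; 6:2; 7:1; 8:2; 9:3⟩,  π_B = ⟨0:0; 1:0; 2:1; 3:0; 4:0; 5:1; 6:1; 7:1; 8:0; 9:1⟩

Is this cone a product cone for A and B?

Answer: VALID PRODUCT

Work:
|A|·|B| = 5·2 = 10;  |P| = 10
Check the pairing map k ↦ (π_A(k), π_B(k)):
  0 : (1,0)
  1 : (3,0)
  2 : (4,1)
  3 : (0,0)
  4 : (4,0)
  5 : (0,1)
  6 : (2,1)
  7 : (1,1)
  8 : (2,0)
  9 : (3,1)
distinct pairs in image: 10 / 10 needed
  → bijection onto A×B; projections well-typed.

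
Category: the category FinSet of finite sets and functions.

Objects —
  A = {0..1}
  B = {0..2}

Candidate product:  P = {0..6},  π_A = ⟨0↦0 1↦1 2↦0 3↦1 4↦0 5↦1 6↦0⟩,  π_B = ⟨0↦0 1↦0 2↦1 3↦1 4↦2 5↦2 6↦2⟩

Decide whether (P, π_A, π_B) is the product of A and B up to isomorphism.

|A|·|B| = 2·3 = 6;  |P| = 7
  → cardinalities differ; no bijection possible.

Answer: NOT A VALID PRODUCT — |P|=7 ≠ |A|·|B|=6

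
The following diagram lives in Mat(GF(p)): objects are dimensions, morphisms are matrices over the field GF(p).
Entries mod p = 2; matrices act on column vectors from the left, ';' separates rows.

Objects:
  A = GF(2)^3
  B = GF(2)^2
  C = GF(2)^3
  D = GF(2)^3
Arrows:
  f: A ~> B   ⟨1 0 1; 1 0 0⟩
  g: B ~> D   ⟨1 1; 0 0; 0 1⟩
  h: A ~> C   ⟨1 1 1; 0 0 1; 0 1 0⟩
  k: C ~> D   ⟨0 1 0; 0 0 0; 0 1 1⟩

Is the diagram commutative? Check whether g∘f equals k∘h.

Answer: DOES NOT COMMUTE

Derivation:
Along f;g (path 1):
  e0=[1,0,0] f~>[1,1] g~>[0,0,1]
  e1=[0,1,0] f~>[0,0] g~>[0,0,0]
  e2=[0,0,1] f~>[1,0] g~>[1,0,0]
  ⟦path⟧₁ = ⟨0 0 1; 0 0 0; 1 0 0⟩
Along h;k (path 2):
  e0=[1,0,0] h~>[1,0,0] k~>[0,0,0]
  e1=[0,1,0] h~>[1,0,1] k~>[0,0,1]
  e2=[0,0,1] h~>[1,1,0] k~>[1,0,1]
  ⟦path⟧₂ = ⟨0 0 1; 0 0 0; 0 1 1⟩
Equal? NO — does not commute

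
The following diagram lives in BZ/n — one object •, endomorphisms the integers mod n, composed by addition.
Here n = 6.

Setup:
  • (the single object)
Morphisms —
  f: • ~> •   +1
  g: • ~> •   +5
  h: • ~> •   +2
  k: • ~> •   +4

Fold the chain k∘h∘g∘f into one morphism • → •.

Answer: +0

Work:
  0 +1≡1 +5≡0 +2≡2 +4≡0  (mod 6)
result: +0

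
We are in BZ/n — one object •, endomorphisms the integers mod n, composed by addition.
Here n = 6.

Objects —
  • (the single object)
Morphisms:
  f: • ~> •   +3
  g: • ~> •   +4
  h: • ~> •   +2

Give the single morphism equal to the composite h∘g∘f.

Answer: +3

Work:
  0 +3≡3 +4≡1 +2≡3  (mod 6)
result: +3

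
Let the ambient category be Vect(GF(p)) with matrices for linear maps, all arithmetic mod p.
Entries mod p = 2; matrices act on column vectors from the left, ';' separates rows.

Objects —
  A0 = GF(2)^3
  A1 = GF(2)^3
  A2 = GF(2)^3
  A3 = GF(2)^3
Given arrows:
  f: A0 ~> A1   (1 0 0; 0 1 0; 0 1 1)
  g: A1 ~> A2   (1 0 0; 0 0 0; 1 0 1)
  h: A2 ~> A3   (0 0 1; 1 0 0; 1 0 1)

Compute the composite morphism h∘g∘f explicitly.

  e0=[1,0,0] f~>[1,0,0] g~>[1,0,1] h~>[1,1,0]
  e1=[0,1,0] f~>[0,1,1] g~>[0,0,1] h~>[1,0,1]
  e2=[0,0,1] f~>[0,0,1] g~>[0,0,1] h~>[1,0,1]
composite: (1 1 1; 1 0 0; 0 1 1)

Answer: (1 1 1; 1 0 0; 0 1 1)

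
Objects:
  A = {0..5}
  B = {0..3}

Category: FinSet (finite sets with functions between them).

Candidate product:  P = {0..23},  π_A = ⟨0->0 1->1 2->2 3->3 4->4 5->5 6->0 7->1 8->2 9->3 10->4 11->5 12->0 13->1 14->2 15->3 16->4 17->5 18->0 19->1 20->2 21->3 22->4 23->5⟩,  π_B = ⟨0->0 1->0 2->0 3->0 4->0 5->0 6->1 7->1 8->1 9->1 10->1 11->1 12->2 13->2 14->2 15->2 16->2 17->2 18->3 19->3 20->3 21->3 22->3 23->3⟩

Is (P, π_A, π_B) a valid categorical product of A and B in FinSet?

|A|·|B| = 6·4 = 24;  |P| = 24
Check the pairing map k ↦ (π_A(k), π_B(k)):
  0 -> (0,0)
  1 -> (1,0)
  2 -> (2,0)
  3 -> (3,0)
  4 -> (4,0)
  5 -> (5,0)
  6 -> (0,1)
  7 -> (1,1)
  8 -> (2,1)
  9 -> (3,1)
  10 -> (4,1)
  11 -> (5,1)
  12 -> (0,2)
  13 -> (1,2)
  14 -> (2,2)
  15 -> (3,2)
  16 -> (4,2)
  17 -> (5,2)
  18 -> (0,3)
  19 -> (1,3)
  20 -> (2,3)
  21 -> (3,3)
  22 -> (4,3)
  23 -> (5,3)
distinct pairs in image: 24 / 24 needed
  → bijection onto A×B; projections well-typed.

Answer: VALID PRODUCT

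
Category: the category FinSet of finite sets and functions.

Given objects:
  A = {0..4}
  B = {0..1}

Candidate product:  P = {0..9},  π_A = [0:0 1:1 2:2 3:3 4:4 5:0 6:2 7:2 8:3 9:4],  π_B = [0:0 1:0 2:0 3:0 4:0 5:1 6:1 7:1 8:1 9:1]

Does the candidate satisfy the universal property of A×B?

Answer: NOT A VALID PRODUCT — duplicate pair at indices 7,6

Trace:
|A|·|B| = 5·2 = 10;  |P| = 10
Check the pairing map k ↦ (π_A(k), π_B(k)):
  0 : (0,0)
  1 : (1,0)
  2 : (2,0)
  3 : (3,0)
  4 : (4,0)
  5 : (0,1)
  6 : (2,1)
  7 : (2,1)  ✗ repeats pair of k=6
  8 : (3,1)
  9 : (4,1)
distinct pairs in image: 9 / 10 needed
  → (2,1) hit at k=6 and k=7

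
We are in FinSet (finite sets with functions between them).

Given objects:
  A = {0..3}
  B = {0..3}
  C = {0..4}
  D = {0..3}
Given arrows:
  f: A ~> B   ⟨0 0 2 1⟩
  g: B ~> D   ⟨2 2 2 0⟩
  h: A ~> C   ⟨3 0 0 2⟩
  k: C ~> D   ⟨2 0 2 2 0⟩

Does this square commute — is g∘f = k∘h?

Path 1 = f;g:
  0 f~>0 g~>2
  1 f~>0 g~>2
  2 f~>2 g~>2
  3 f~>1 g~>2
  ⟦path⟧₁ = ⟨2 2 2 2⟩
Path 2 = h;k:
  0 h~>3 k~>2
  1 h~>0 k~>2
  2 h~>0 k~>2
  3 h~>2 k~>2
  ⟦path⟧₂ = ⟨2 2 2 2⟩
Equal? equal; square commutes

Answer: COMMUTES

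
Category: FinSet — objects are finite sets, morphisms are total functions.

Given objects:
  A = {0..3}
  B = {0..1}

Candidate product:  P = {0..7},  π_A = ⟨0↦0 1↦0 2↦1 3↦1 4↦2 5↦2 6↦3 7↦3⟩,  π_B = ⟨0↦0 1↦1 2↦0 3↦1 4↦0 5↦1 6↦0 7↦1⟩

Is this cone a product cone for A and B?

Answer: VALID PRODUCT

Work:
|A|·|B| = 4·2 = 8;  |P| = 8
Check the pairing map k ↦ (π_A(k), π_B(k)):
  0 ↦ (0,0)
  1 ↦ (0,1)
  2 ↦ (1,0)
  3 ↦ (1,1)
  4 ↦ (2,0)
  5 ↦ (2,1)
  6 ↦ (3,0)
  7 ↦ (3,1)
distinct pairs in image: 8 / 8 needed
  → bijection onto A×B; projections well-typed.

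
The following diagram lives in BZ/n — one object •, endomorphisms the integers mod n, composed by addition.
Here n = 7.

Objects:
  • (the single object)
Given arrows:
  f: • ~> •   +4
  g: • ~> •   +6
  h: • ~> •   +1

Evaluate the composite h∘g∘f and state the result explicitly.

  0 +4≡4 +6≡3 +1≡4  (mod 7)
⟦path⟧: +4

Answer: +4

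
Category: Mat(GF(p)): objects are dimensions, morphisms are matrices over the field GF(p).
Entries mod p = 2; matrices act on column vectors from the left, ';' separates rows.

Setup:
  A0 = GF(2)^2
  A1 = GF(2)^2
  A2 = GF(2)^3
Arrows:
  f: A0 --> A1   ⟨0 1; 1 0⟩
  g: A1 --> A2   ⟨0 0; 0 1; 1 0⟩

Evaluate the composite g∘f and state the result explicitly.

Answer: ⟨0 0; 1 0; 0 1⟩

Derivation:
  e0=[1,0] f-->[0,1] g-->[0,1,0]
  e1=[0,1] f-->[1,0] g-->[0,0,1]
⟦path⟧: ⟨0 0; 1 0; 0 1⟩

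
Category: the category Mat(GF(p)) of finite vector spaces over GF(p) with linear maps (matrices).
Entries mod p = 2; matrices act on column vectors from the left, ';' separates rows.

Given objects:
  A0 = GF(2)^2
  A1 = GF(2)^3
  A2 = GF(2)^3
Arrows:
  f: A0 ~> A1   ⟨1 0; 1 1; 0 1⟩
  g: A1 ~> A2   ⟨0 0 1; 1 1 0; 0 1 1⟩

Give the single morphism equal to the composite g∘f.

Answer: ⟨0 1; 0 1; 1 0⟩

Work:
  e0=[1,0] f~>[1,1,0] g~>[0,0,1]
  e1=[0,1] f~>[0,1,1] g~>[1,1,0]
⟦path⟧: ⟨0 1; 0 1; 1 0⟩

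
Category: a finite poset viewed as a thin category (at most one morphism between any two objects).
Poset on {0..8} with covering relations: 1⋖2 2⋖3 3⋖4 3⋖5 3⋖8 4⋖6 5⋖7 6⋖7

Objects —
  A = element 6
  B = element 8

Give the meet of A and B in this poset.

Common predecessors of 6,8: {1,2,3}
  1 ⊑ 3
  2 ⊑ 3
  3 ⊑ 3
glb = 3

Answer: A∧B = 3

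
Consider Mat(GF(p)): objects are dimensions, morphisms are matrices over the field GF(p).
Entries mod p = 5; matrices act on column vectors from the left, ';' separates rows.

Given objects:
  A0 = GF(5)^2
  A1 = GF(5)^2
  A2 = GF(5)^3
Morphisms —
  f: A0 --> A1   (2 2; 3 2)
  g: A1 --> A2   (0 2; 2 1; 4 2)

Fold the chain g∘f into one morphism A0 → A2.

Answer: (1 4; 2 1; 4 2)

Derivation:
  e0=(1,0) f-->(2,3) g-->(1,2,4)
  e1=(0,1) f-->(2,2) g-->(4,1,2)
composite: (1 4; 2 1; 4 2)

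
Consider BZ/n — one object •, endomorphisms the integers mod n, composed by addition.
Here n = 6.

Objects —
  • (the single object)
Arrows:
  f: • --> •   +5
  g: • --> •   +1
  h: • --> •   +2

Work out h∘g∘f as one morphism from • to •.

  0 +5≡5 +1≡0 +2≡2  (mod 6)
⟦path⟧: +2

Answer: +2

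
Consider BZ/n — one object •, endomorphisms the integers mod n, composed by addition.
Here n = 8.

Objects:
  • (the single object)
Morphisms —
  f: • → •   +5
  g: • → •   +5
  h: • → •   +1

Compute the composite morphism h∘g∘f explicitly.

Answer: +3

Derivation:
  0 +5≡5 +5≡2 +1≡3  (mod 8)
composite: +3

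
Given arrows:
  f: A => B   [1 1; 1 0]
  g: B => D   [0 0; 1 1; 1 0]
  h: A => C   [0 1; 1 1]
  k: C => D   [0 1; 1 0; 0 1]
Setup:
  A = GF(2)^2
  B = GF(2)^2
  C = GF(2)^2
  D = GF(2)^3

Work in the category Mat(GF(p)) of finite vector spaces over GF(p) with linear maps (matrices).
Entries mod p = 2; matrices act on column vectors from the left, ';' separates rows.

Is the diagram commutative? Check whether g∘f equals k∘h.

Along f;g (path 1):
  e0=⟨1,0⟩ f=>⟨1,1⟩ g=>⟨0,0,1⟩
  e1=⟨0,1⟩ f=>⟨1,0⟩ g=>⟨0,1,1⟩
  result₁ = [0 0; 0 1; 1 1]
Along h;k (path 2):
  e0=⟨1,0⟩ h=>⟨0,1⟩ k=>⟨1,0,1⟩
  e1=⟨0,1⟩ h=>⟨1,1⟩ k=>⟨1,1,1⟩
  result₂ = [1 1; 0 1; 1 1]
Equal? distinct morphisms ✗

Answer: DOES NOT COMMUTE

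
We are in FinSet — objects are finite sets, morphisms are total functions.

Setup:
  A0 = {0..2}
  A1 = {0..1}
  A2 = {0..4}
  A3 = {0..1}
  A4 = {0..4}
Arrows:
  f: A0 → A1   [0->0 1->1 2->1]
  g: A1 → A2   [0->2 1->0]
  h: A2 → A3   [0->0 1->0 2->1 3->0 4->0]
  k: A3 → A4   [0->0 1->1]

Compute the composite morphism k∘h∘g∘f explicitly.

Answer: [0->1 1->0 2->0]

Work:
  0 f→0 g→2 h→1 k→1
  1 f→1 g→0 h→0 k→0
  2 f→1 g→0 h→0 k→0
result: [0->1 1->0 2->0]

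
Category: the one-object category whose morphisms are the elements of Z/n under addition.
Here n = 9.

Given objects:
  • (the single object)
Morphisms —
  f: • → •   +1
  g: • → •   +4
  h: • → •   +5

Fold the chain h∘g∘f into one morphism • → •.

  0 +1≡1 +4≡5 +5≡1  (mod 9)
⟦path⟧: +1

Answer: +1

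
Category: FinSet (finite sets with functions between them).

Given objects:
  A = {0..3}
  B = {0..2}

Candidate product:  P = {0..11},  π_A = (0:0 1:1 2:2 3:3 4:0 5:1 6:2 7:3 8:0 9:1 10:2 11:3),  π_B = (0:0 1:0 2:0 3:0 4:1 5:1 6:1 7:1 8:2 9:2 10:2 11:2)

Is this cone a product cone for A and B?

|A|·|B| = 4·3 = 12;  |P| = 12
Check the pairing map k ↦ (π_A(k), π_B(k)):
  0 : (0,0)
  1 : (1,0)
  2 : (2,0)
  3 : (3,0)
  4 : (0,1)
  5 : (1,1)
  6 : (2,1)
  7 : (3,1)
  8 : (0,2)
  9 : (1,2)
  10 : (2,2)
  11 : (3,2)
distinct pairs in image: 12 / 12 needed
  → bijection onto A×B; projections well-typed.

Answer: VALID PRODUCT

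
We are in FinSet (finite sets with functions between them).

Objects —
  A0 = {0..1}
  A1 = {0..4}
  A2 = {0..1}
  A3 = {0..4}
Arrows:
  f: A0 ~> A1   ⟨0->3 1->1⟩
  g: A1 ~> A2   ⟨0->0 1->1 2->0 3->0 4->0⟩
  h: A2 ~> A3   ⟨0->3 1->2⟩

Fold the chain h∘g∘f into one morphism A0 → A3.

Answer: ⟨0->3 1->2⟩

Trace:
  0 f~>3 g~>0 h~>3
  1 f~>1 g~>1 h~>2
result: ⟨0->3 1->2⟩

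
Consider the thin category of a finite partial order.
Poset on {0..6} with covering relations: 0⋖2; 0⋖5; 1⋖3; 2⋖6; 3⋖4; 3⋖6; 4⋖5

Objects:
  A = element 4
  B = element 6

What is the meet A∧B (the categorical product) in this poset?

Lower bounds of A=4 and B=6: {1,3}
  1 ⊑ 3
  3 ⊑ 3
glb = 3

Answer: A∧B = 3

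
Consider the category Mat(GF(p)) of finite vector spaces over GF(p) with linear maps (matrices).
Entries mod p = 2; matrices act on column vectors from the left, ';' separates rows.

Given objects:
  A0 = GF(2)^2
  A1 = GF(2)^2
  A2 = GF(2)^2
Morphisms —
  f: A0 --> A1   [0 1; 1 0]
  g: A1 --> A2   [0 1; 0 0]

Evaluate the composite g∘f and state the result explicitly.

  e0=⟨1,0⟩ f-->⟨0,1⟩ g-->⟨1,0⟩
  e1=⟨0,1⟩ f-->⟨1,0⟩ g-->⟨0,0⟩
composite: [1 0; 0 0]

Answer: [1 0; 0 0]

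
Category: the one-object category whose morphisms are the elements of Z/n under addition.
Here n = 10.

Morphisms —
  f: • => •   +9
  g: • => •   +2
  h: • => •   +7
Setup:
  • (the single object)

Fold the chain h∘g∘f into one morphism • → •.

  0 +9≡9 +2≡1 +7≡8  (mod 10)
composite: +8

Answer: +8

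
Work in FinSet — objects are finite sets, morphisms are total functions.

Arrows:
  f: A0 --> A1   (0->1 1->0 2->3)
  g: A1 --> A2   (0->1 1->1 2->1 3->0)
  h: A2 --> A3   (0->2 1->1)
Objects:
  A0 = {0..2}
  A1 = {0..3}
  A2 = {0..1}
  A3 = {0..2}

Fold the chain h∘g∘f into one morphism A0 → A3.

Answer: (0->1 1->1 2->2)

Trace:
  0 f-->1 g-->1 h-->1
  1 f-->0 g-->1 h-->1
  2 f-->3 g-->0 h-->2
⟦path⟧: (0->1 1->1 2->2)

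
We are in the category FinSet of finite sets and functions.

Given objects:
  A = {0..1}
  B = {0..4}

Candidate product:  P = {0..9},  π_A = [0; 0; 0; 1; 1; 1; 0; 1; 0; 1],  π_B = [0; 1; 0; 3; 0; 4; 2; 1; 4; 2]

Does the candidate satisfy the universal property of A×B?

Answer: NOT A VALID PRODUCT — duplicate pair at indices 2,0

Derivation:
|A|·|B| = 2·5 = 10;  |P| = 10
Check the pairing map k ↦ (π_A(k), π_B(k)):
  0 -> (0,0)
  1 -> (0,1)
  2 -> (0,0)  ✗ repeats pair of k=0
  3 -> (1,3)
  4 -> (1,0)
  5 -> (1,4)
  6 -> (0,2)
  7 -> (1,1)
  8 -> (0,4)
  9 -> (1,2)
distinct pairs in image: 9 / 10 needed
  → (0,0) hit at k=0 and k=2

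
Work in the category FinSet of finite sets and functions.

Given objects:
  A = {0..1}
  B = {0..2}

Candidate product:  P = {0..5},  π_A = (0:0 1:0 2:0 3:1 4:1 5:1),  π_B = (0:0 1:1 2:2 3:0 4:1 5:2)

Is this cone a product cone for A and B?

|A|·|B| = 2·3 = 6;  |P| = 6
Check the pairing map k ↦ (π_A(k), π_B(k)):
  0 : (0,0)
  1 : (0,1)
  2 : (0,2)
  3 : (1,0)
  4 : (1,1)
  5 : (1,2)
distinct pairs in image: 6 / 6 needed
  → bijection onto A×B; projections well-typed.

Answer: VALID PRODUCT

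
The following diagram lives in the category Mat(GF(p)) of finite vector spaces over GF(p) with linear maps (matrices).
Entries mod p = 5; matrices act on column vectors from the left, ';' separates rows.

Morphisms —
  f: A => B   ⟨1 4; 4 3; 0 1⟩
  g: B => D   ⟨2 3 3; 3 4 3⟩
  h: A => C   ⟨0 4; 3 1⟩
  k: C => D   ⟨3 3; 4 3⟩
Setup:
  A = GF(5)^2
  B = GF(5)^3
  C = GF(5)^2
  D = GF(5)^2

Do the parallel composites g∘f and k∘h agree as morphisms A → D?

1) trace f;g:
  e0=⟨1,0⟩ f=>⟨1,4,0⟩ g=>⟨4,4⟩
  e1=⟨0,1⟩ f=>⟨4,3,1⟩ g=>⟨0,2⟩
  composite₁ = ⟨4 0; 4 2⟩
2) trace h;k:
  e0=⟨1,0⟩ h=>⟨0,3⟩ k=>⟨4,4⟩
  e1=⟨0,1⟩ h=>⟨4,1⟩ k=>⟨0,4⟩
  composite₂ = ⟨4 0; 4 4⟩
Equal? NO — does not commute

Answer: DOES NOT COMMUTE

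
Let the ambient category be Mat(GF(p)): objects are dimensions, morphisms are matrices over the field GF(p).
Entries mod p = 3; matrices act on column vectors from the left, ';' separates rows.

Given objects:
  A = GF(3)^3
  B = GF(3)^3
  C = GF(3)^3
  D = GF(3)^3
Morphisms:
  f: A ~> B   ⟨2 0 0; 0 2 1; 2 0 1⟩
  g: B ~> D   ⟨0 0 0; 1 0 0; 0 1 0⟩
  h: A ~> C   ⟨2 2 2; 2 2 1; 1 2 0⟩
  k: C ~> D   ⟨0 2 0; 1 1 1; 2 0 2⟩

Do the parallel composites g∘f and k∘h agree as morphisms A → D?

Answer: DOES NOT COMMUTE

Derivation:
Path 1 = f;g:
  e0=(1,0,0) f~>(2,0,2) g~>(0,2,0)
  e1=(0,1,0) f~>(0,2,0) g~>(0,0,2)
  e2=(0,0,1) f~>(0,1,1) g~>(0,0,1)
  ⟦path⟧₁ = ⟨0 0 0; 2 0 0; 0 2 1⟩
Path 2 = h;k:
  e0=(1,0,0) h~>(2,2,1) k~>(1,2,0)
  e1=(0,1,0) h~>(2,2,2) k~>(1,0,2)
  e2=(0,0,1) h~>(2,1,0) k~>(2,0,1)
  ⟦path⟧₂ = ⟨1 1 2; 2 0 0; 0 2 1⟩
Equal? distinct morphisms ✗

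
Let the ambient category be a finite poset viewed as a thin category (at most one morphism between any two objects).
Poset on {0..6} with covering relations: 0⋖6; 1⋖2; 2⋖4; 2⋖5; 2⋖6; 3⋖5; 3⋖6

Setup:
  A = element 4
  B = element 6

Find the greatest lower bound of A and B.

Lower bounds of A=4 and B=6: {1,2}
  1 <= 2
  2 <= 2
glb = 2

Answer: A∧B = 2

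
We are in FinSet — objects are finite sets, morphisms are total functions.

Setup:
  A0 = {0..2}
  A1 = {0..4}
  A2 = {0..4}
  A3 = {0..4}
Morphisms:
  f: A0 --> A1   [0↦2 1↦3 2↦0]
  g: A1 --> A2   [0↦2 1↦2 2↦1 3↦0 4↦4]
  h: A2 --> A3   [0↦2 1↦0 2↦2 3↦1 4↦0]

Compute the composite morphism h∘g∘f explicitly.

  0 f-->2 g-->1 h-->0
  1 f-->3 g-->0 h-->2
  2 f-->0 g-->2 h-->2
composite: [0↦0 1↦2 2↦2]

Answer: [0↦0 1↦2 2↦2]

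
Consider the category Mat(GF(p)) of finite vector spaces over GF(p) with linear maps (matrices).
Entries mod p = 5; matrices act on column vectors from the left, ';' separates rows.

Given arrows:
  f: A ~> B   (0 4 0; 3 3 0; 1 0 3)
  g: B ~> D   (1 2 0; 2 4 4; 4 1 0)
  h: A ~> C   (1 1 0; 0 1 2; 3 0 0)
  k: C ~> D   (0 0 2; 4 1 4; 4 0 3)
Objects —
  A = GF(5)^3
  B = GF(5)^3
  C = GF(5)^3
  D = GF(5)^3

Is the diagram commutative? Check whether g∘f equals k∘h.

Answer: COMMUTES

Trace:
1) trace f;g:
  e0=⟨1,0,0⟩ f~>⟨0,3,1⟩ g~>⟨1,1,3⟩
  e1=⟨0,1,0⟩ f~>⟨4,3,0⟩ g~>⟨0,0,4⟩
  e2=⟨0,0,1⟩ f~>⟨0,0,3⟩ g~>⟨0,2,0⟩
  composite₁ = (1 0 0; 1 0 2; 3 4 0)
2) trace h;k:
  e0=⟨1,0,0⟩ h~>⟨1,0,3⟩ k~>⟨1,1,3⟩
  e1=⟨0,1,0⟩ h~>⟨1,1,0⟩ k~>⟨0,0,4⟩
  e2=⟨0,0,1⟩ h~>⟨0,2,0⟩ k~>⟨0,2,0⟩
  composite₂ = (1 0 0; 1 0 2; 3 4 0)
Equal? same morphism ✓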